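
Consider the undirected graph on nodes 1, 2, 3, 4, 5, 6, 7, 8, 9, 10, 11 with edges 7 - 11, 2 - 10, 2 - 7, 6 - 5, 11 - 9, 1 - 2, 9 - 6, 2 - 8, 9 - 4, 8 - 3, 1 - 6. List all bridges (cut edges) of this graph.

10-2, 2-8, 3-8, 4-9, 5-6

The edges on the cycle 1-2-7-11-9-6-1 are not bridges since each lies on that cycle.
But removing 4 - 9 disconnects 4 from 9; removing 2 - 10 disconnects 2 from 10; removing 2 - 8 disconnects 2 from 8; removing 3 - 8 disconnects 3 from 8 — these are bridges.
In total 5 edges are bridges.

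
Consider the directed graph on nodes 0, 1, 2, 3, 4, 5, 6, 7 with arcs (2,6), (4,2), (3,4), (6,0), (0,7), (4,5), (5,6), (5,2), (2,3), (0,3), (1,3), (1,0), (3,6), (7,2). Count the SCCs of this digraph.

2

{0, 2, 3, 4, 5, 6, 7} are all mutually reachable — one SCC of size 7.
{1} is an SCC by itself.
That gives 2 strongly connected components.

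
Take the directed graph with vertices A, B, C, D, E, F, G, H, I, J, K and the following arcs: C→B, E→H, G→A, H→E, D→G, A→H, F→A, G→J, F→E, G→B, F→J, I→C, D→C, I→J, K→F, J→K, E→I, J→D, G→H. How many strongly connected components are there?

{A, D, E, F, G, H, I, J, K} are all mutually reachable — one SCC of size 9.
{C} is an SCC by itself.
{B} is an SCC by itself.
That gives 3 strongly connected components.

3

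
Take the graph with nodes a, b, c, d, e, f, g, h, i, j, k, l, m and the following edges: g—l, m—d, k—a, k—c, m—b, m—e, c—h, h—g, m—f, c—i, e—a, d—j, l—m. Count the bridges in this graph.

5

The edges on the cycle k-c-h-g-l-m-e-a-k are not bridges since each lies on that cycle.
But removing c—i disconnects c from i; removing f—m disconnects f from m; removing d—j disconnects d from j; removing d—m disconnects d from m — these are bridges.
In total 5 edges are bridges.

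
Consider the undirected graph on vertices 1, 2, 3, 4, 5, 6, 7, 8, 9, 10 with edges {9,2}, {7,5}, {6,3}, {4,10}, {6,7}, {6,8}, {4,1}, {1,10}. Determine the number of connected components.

3

Starting from 2 we can reach 2, 9. That is one component of size 2.
Starting from 1 we can reach 1, 4, 10. That is one component of size 3.
Starting from 3 we can reach 3, 5, 6, 7, 8. That is one component of size 5.
Total: 3 components.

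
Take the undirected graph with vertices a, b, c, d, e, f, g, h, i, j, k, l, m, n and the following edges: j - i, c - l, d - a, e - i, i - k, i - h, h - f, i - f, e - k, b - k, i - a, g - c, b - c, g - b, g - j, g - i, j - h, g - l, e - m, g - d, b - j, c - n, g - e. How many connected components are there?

1

Starting from a we can reach a, b, c, d, e, f, g, h, i, j, k, l, m, n. That is one component of size 14.
Total: 1 component.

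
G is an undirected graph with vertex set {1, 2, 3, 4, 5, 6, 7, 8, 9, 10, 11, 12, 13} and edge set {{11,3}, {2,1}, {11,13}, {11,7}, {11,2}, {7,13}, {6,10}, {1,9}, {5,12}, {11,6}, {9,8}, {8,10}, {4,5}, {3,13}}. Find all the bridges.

12-5, 4-5

The edges on the cycle 11-3-13-11 are not bridges since each lies on that cycle.
But removing 4-5 disconnects 4 from 5; removing 5-12 disconnects 5 from 12 — these are bridges.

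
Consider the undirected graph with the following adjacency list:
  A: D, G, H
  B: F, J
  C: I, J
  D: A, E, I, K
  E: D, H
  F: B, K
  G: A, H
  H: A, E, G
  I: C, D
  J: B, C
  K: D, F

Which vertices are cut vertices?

D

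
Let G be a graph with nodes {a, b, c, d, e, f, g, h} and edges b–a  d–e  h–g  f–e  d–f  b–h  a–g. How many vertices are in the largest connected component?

4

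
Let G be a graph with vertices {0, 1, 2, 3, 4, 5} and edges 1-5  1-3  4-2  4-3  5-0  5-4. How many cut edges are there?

The edges on the cycle 1-5-4-3-1 are not bridges since each lies on that cycle.
But removing 5-0 disconnects 5 from 0; removing 4-2 disconnects 4 from 2 — these are bridges.
That makes 2 bridges.

2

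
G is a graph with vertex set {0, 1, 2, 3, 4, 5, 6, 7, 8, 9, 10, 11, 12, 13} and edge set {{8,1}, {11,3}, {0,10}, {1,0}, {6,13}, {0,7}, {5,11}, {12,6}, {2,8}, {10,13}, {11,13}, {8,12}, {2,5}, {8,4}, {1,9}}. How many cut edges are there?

The edges on the cycle 2-8-12-6-13-11-5-2 are not bridges since each lies on that cycle.
But removing 0 - 7 disconnects 0 from 7; removing 8 - 4 disconnects 8 from 4; removing 1 - 9 disconnects 1 from 9; removing 3 - 11 disconnects 3 from 11 — these are bridges.
That makes 4 bridges.

4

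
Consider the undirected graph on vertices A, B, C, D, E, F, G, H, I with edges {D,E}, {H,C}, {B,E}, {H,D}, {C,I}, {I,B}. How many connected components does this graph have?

4

G is isolated — a component by itself.
F is isolated — a component by itself.
A is isolated — a component by itself.
Starting from B we can reach B, C, D, E, H, I. That is one component of size 6.
Total: 4 components.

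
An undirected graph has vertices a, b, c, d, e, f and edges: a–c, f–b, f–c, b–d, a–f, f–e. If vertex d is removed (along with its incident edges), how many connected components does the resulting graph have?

1

With d gone, the remaining components are: {a, b, c, e, f}.
That is 1 component.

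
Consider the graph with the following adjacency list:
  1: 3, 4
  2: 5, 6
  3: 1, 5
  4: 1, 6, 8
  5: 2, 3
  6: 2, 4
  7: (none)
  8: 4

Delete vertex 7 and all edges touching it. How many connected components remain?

1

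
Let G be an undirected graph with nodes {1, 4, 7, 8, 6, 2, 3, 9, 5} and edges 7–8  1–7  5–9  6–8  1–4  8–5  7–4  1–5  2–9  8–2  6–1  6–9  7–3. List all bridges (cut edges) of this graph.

The edges on the cycle 1-7-8-2-9-5-1 are not bridges since each lies on that cycle.
But removing 3–7 disconnects 3 from 7 — this is a bridge.

3-7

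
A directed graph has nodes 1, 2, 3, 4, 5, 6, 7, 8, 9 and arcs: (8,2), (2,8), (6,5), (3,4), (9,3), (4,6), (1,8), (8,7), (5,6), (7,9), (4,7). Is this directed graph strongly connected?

There is no directed path from 4 to 1, so the graph is not strongly connected.

No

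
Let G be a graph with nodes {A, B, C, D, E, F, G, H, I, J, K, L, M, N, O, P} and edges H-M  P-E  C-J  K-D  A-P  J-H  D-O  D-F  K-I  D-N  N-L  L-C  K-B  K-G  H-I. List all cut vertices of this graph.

D, H, K, P

Removing D increases the component count from 2 to 4, so D is a cut vertex.
Removing H increases the component count from 2 to 3, so H is a cut vertex.
Removing K increases the component count from 2 to 4, so K is a cut vertex.
Likewise P is a cut vertex.
By contrast removing C leaves 2 components; it is not a cut vertex. No other vertex is a cut vertex either.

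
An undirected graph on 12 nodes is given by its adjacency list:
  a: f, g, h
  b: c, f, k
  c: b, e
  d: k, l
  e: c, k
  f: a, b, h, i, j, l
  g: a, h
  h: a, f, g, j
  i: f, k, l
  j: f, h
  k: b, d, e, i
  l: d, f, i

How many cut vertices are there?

1

Removing f increases the component count from 1 to 2, so f is a cut vertex.
By contrast removing a leaves 1 component; it is not a cut vertex. No other vertex is a cut vertex either.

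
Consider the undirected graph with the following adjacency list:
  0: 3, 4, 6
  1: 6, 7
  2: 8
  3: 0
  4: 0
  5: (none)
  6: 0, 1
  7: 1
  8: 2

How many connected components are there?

5 is isolated — a component by itself.
Starting from 2 we can reach 2, 8. That is one component of size 2.
Starting from 0 we can reach 0, 1, 3, 4, 6, 7. That is one component of size 6.
Total: 3 components.

3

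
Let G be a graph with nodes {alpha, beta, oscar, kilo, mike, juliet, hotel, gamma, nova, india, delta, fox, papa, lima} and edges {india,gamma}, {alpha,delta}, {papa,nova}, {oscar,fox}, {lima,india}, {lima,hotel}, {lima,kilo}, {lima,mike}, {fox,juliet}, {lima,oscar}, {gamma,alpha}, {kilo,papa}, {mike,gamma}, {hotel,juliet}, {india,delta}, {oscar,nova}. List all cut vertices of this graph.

Removing lima increases the component count from 2 to 3, so lima is a cut vertex.
By contrast removing hotel leaves 2 components; it is not a cut vertex. No other vertex is a cut vertex either.

lima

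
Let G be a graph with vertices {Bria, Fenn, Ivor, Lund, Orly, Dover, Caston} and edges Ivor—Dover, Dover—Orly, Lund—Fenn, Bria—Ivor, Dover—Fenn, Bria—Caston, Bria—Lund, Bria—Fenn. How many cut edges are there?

The edges on the cycle Bria-Ivor-Dover-Fenn-Lund-Bria are not bridges since each lies on that cycle.
But removing Orly—Dover disconnects Orly from Dover; removing Bria—Caston disconnects Bria from Caston — these are bridges.
That makes 2 bridges.

2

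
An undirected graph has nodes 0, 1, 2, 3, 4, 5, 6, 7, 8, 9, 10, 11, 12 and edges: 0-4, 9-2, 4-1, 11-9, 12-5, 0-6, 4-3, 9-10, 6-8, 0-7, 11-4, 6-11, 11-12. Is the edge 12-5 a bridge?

Yes

Removing 12-5 leaves no path between 12 and 5: the component count goes from 1 to 2. So it is a bridge.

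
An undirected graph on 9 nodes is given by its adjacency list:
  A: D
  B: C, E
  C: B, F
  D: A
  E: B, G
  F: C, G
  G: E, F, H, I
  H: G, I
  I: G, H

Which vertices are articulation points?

Removing G increases the component count from 2 to 3, so G is a cut vertex.
By contrast removing E leaves 2 components; it is not a cut vertex. No other vertex is a cut vertex either.

G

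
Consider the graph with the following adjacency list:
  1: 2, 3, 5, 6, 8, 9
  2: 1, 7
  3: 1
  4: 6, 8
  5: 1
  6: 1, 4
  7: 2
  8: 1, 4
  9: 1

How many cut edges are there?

The edges on the cycle 8-4-6-1-8 are not bridges since each lies on that cycle.
But removing 1-5 disconnects 1 from 5; removing 2-7 disconnects 2 from 7; removing 1-2 disconnects 1 from 2; removing 3-1 disconnects 3 from 1 — these are bridges.
In total 5 edges are bridges.

5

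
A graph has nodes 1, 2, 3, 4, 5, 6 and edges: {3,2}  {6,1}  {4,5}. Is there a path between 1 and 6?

Yes

From 1 we can reach 1, 6, which includes 6.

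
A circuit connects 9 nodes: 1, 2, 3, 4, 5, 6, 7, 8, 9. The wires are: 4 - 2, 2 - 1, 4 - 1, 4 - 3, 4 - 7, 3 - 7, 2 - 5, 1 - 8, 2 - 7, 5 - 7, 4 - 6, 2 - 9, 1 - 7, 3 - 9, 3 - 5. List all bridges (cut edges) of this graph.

1-8, 4-6

The edges on the cycle 2-1-7-5-2 are not bridges since each lies on that cycle.
But removing 4 - 6 disconnects 4 from 6; removing 1 - 8 disconnects 1 from 8 — these are bridges.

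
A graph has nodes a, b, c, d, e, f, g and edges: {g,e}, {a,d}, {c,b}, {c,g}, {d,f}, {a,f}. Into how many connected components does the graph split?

2

Starting from a we can reach a, d, f. That is one component of size 3.
Starting from b we can reach b, c, e, g. That is one component of size 4.
Total: 2 components.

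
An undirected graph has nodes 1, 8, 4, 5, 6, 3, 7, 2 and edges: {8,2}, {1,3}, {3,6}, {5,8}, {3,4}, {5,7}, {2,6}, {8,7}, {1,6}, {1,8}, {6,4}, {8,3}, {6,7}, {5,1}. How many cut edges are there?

The edges on the cycle 1-3-4-6-1 are not bridges since each lies on that cycle.
Every edge lies on some cycle, so there are no bridges.

0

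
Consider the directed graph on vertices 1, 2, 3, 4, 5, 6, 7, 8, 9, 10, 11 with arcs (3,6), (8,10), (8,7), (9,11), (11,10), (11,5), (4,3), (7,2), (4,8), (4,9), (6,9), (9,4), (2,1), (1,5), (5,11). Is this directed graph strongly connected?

No

There is no directed path from 2 to 6, so the graph is not strongly connected.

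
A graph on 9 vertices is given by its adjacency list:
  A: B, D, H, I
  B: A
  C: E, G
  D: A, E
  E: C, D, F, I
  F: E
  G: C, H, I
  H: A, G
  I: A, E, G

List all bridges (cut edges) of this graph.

A-B, E-F

The edges on the cycle I-E-D-A-I are not bridges since each lies on that cycle.
But removing B-A disconnects B from A; removing E-F disconnects E from F — these are bridges.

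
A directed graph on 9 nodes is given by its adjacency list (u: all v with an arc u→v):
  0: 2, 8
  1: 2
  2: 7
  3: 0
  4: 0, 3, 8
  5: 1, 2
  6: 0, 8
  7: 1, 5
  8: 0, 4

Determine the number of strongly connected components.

{1, 2, 5, 7} are all mutually reachable — one SCC of size 4.
{0, 3, 4, 8} are all mutually reachable — one SCC of size 4.
{6} is an SCC by itself.
That gives 3 strongly connected components.

3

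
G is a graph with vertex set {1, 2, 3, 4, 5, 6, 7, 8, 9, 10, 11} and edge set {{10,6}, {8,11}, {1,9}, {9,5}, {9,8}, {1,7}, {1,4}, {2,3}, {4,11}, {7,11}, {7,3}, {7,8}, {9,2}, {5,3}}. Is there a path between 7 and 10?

The component containing 7 is {1, 2, 3, 4, 5, 7, 8, 9, 11}, and 10 is not in it.

No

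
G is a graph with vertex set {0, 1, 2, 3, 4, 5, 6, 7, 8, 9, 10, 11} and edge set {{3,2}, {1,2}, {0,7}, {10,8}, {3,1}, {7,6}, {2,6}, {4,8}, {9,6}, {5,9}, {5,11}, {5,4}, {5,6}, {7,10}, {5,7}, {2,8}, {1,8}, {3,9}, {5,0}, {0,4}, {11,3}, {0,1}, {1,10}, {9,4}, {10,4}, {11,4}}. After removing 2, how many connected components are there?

1

With 2 gone, the remaining components are: {0, 1, 3, 4, 5, 6, 7, 8, 9, 10, 11}.
That is 1 component.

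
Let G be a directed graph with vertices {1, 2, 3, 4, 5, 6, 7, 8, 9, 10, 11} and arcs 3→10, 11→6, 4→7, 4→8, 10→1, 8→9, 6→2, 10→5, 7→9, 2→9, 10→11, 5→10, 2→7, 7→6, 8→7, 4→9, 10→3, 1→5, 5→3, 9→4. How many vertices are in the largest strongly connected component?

6

{2, 4, 6, 7, 8, 9} are all mutually reachable — one SCC of size 6.
{1, 3, 5, 10} are all mutually reachable — one SCC of size 4.
{11} is an SCC by itself.
The largest has 6 vertices.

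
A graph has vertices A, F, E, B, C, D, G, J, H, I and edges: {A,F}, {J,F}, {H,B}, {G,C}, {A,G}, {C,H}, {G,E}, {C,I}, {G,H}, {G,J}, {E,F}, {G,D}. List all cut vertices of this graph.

Removing C increases the component count from 1 to 2, so C is a cut vertex.
Removing G increases the component count from 1 to 3, so G is a cut vertex.
Removing H increases the component count from 1 to 2, so H is a cut vertex.
By contrast removing J leaves 1 component; it is not a cut vertex. No other vertex is a cut vertex either.

C, G, H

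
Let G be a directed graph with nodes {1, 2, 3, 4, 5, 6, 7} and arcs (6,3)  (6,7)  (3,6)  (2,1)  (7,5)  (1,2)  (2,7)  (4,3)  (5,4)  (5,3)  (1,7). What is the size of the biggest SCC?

{3, 4, 5, 6, 7} are all mutually reachable — one SCC of size 5.
{1, 2} are all mutually reachable — one SCC of size 2.
The largest has 5 vertices.

5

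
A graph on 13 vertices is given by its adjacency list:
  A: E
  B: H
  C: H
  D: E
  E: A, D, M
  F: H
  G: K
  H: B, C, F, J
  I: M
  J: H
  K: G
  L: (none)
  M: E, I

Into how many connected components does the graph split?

4

L is isolated — a component by itself.
Starting from G we can reach G, K. That is one component of size 2.
Starting from A we can reach A, D, E, I, M. That is one component of size 5.
Starting from B we can reach B, C, F, H, J. That is one component of size 5.
Total: 4 components.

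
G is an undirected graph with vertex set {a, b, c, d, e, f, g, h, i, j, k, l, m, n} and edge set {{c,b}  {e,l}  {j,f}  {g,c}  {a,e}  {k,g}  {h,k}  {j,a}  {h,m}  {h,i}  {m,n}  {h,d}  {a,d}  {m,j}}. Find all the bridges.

The edges on the cycle h-m-j-a-d-h are not bridges since each lies on that cycle.
But removing e - l disconnects e from l; removing h - k disconnects h from k; removing c - b disconnects c from b; removing h - i disconnects h from i — these are bridges.
In total 9 edges are bridges.

a-e, b-c, c-g, e-l, f-j, g-k, h-i, h-k, m-n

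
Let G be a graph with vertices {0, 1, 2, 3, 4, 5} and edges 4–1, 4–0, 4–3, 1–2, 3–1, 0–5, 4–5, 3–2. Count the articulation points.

1

Removing 4 increases the component count from 1 to 2, so 4 is a cut vertex.
By contrast removing 5 leaves 1 component; it is not a cut vertex. No other vertex is a cut vertex either.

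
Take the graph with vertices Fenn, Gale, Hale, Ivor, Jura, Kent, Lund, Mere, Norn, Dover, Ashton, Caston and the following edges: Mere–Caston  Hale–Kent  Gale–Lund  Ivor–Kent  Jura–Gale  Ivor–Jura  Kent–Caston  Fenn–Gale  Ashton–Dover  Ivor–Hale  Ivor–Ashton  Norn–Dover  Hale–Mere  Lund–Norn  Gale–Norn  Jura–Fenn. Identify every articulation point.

Removing Ivor increases the component count from 1 to 2, so Ivor is a cut vertex.
By contrast removing Dover leaves 1 component; it is not a cut vertex. No other vertex is a cut vertex either.

Ivor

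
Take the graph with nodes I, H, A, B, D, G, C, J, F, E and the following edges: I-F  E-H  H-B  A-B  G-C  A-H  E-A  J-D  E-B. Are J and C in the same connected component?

No

The component containing J is {D, J}, and C is not in it.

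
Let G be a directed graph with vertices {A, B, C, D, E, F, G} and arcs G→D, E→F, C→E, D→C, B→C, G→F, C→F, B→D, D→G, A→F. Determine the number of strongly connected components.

{D, G} are all mutually reachable — one SCC of size 2.
{A} is an SCC by itself.
{B} is an SCC by itself.
{F} is an SCC by itself.
{C} is an SCC by itself.
(and 1 more singleton SCC)
That gives 6 strongly connected components.

6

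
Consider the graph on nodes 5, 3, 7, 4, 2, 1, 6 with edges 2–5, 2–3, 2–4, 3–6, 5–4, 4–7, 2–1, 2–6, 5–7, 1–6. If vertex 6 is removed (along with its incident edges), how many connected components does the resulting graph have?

With 6 gone, the remaining components are: {1, 2, 3, 4, 5, 7}.
That is 1 component.

1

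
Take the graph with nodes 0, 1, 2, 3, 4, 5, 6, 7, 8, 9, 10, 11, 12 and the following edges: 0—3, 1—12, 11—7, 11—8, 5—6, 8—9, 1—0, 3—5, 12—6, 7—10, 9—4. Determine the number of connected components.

2 is isolated — a component by itself.
Starting from 4 we can reach 4, 7, 8, 9, 10, 11. That is one component of size 6.
Starting from 0 we can reach 0, 1, 3, 5, 6, 12. That is one component of size 6.
Total: 3 components.

3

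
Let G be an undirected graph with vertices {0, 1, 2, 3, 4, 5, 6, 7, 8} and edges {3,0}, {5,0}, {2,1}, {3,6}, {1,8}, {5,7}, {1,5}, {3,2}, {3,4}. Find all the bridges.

1-8, 3-4, 3-6, 5-7

The edges on the cycle 3-2-1-5-0-3 are not bridges since each lies on that cycle.
But removing 3-4 disconnects 3 from 4; removing 5-7 disconnects 5 from 7; removing 1-8 disconnects 1 from 8; removing 3-6 disconnects 3 from 6 — these are bridges.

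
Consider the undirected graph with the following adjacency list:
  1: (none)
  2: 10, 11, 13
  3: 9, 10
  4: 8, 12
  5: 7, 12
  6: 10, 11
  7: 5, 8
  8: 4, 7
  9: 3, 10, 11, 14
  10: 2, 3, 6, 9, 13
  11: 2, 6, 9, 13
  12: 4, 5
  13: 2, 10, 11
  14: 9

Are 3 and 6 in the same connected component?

From 3 we can reach 2, 3, 6, 9, 10, 11, 13, 14, which includes 6.

Yes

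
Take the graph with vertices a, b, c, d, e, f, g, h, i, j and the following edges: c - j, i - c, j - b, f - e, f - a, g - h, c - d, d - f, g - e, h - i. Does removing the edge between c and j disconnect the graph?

Yes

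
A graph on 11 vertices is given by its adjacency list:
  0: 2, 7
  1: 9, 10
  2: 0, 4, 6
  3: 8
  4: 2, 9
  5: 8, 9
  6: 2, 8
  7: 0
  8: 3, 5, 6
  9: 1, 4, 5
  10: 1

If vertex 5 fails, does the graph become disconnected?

Deleting 5 leaves 1 component (was 1) (its neighbors 8, 9 remain connected to each other), so 5 is not a cut vertex.

No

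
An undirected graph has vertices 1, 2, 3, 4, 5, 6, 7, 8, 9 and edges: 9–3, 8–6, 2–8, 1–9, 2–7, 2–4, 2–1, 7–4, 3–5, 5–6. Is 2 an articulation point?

Deleting 2 raises the number of components from 1 to 2, so 2 is a cut vertex.

Yes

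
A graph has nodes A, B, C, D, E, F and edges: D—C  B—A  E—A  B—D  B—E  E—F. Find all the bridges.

The edges on the cycle B-E-A-B are not bridges since each lies on that cycle.
But removing D—C disconnects D from C; removing E—F disconnects E from F; removing B—D disconnects B from D — these are bridges.

B-D, C-D, E-F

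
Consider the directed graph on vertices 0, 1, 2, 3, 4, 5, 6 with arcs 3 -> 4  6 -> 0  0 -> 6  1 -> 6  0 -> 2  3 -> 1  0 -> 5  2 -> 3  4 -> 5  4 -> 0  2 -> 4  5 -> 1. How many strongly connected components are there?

1

{0, 1, 2, 3, 4, 5, 6} are all mutually reachable — one SCC of size 7.
That gives 1 strongly connected component.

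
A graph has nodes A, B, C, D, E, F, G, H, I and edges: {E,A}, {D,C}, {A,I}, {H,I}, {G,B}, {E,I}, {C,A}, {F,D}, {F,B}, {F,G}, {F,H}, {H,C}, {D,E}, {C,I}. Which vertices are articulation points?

F

Removing F increases the component count from 1 to 2, so F is a cut vertex.
By contrast removing D leaves 1 component; it is not a cut vertex. No other vertex is a cut vertex either.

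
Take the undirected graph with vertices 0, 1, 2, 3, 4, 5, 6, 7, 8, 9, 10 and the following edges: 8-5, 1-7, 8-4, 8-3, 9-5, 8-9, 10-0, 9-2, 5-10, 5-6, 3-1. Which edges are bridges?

The edges on the cycle 8-9-5-8 are not bridges since each lies on that cycle.
But removing 10-0 disconnects 10 from 0; removing 6-5 disconnects 6 from 5; removing 7-1 disconnects 7 from 1; removing 9-2 disconnects 9 from 2 — these are bridges.
In total 8 edges are bridges.

0-10, 1-3, 1-7, 10-5, 2-9, 3-8, 4-8, 5-6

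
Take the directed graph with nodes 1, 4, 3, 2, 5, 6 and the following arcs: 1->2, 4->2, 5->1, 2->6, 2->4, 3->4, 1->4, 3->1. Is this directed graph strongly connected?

There is no directed path from 6 to 3, so the graph is not strongly connected.

No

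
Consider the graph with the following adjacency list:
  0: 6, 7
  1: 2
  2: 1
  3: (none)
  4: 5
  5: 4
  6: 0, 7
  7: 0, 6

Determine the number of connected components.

4

3 is isolated — a component by itself.
Starting from 1 we can reach 1, 2. That is one component of size 2.
Starting from 4 we can reach 4, 5. That is one component of size 2.
Starting from 0 we can reach 0, 6, 7. That is one component of size 3.
Total: 4 components.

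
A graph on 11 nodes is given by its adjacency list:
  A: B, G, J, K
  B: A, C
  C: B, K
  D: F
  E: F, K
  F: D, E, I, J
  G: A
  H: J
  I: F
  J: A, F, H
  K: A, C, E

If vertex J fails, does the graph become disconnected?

Deleting J raises the number of components from 1 to 2, so J is a cut vertex.

Yes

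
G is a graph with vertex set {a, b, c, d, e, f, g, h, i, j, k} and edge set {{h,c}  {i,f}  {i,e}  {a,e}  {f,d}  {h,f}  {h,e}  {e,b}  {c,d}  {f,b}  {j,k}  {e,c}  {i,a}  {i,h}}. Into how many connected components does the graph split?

3

g is isolated — a component by itself.
Starting from j we can reach j, k. That is one component of size 2.
Starting from a we can reach a, b, c, d, e, f, h, i. That is one component of size 8.
Total: 3 components.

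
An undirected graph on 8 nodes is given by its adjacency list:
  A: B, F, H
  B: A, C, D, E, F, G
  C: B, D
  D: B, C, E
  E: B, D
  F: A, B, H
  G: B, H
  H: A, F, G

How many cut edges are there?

0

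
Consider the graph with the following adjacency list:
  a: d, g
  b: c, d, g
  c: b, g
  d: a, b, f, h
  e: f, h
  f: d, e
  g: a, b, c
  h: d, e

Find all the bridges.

none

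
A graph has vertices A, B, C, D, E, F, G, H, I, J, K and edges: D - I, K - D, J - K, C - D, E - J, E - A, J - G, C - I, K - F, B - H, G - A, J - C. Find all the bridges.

The edges on the cycle J-K-D-C-J are not bridges since each lies on that cycle.
But removing F - K disconnects F from K; removing B - H disconnects B from H — these are bridges.

B-H, F-K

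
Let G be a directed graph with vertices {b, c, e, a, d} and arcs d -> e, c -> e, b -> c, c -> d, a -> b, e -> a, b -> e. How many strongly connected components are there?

1

{a, b, c, d, e} are all mutually reachable — one SCC of size 5.
That gives 1 strongly connected component.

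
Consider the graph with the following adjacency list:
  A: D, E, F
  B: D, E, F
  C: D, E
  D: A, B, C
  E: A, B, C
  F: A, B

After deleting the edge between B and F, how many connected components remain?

B and F are still connected via B-D-A-F, so the component count stays at 1.

1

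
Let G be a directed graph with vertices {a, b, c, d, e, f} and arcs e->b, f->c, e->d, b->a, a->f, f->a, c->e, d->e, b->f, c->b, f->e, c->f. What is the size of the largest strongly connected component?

{a, b, c, d, e, f} are all mutually reachable — one SCC of size 6.
The largest has 6 vertices.

6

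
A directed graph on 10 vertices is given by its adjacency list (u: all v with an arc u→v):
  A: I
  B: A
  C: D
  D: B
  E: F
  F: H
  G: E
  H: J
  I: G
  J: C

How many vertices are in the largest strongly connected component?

{A, B, C, D, E, F, G, H, I, J} are all mutually reachable — one SCC of size 10.
The largest has 10 vertices.

10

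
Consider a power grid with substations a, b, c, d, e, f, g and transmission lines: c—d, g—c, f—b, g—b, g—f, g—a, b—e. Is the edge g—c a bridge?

Removing g—c leaves no path between g and c: the component count goes from 1 to 2. So it is a bridge.

Yes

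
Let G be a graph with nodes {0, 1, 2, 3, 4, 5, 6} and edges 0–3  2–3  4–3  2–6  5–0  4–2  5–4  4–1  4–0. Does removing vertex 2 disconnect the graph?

Yes

Deleting 2 raises the number of components from 1 to 2, so 2 is a cut vertex.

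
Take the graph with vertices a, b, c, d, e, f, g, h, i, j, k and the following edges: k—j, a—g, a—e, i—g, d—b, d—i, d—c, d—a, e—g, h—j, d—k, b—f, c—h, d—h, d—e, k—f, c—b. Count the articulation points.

1

Removing d increases the component count from 1 to 2, so d is a cut vertex.
By contrast removing j leaves 1 component; it is not a cut vertex. No other vertex is a cut vertex either.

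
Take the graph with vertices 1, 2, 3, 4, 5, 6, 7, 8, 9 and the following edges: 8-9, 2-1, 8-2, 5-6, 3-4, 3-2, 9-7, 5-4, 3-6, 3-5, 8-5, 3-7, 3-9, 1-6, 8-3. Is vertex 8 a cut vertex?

No

Deleting 8 leaves 1 component (was 1) (its neighbors 2, 3, 5, 9 remain connected to each other), so 8 is not a cut vertex.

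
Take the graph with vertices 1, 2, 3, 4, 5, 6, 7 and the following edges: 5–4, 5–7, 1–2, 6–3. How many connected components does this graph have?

3

Starting from 1 we can reach 1, 2. That is one component of size 2.
Starting from 3 we can reach 3, 6. That is one component of size 2.
Starting from 4 we can reach 4, 5, 7. That is one component of size 3.
Total: 3 components.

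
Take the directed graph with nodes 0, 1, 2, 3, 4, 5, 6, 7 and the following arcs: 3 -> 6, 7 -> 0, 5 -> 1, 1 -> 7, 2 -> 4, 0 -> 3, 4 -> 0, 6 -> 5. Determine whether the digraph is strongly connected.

There is no directed path from 6 to 2, so the graph is not strongly connected.

No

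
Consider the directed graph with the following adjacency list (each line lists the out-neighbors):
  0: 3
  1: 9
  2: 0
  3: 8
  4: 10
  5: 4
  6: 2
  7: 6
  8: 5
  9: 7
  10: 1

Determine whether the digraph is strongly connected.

From 9 we can reach every vertex (0, 1, 2, 3, 4, 5, 6, 7, 8, 9, 10), and every vertex can reach 9 (0, 1, 2, 3, 4, 5, 6, 7, 8, 9, 10). So the whole graph is one strongly connected component.

Yes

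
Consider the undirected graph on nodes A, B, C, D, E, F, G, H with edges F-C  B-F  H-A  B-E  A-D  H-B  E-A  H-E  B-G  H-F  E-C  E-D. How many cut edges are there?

1

The edges on the cycle H-B-F-C-E-H are not bridges since each lies on that cycle.
But removing B-G disconnects B from G — this is a bridge.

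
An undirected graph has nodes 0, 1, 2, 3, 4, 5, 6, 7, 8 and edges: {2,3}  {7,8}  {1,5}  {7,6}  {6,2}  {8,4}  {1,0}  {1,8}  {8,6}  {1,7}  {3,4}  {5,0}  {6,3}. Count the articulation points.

Removing 1 increases the component count from 1 to 2, so 1 is a cut vertex.
By contrast removing 5 leaves 1 component; it is not a cut vertex. No other vertex is a cut vertex either.

1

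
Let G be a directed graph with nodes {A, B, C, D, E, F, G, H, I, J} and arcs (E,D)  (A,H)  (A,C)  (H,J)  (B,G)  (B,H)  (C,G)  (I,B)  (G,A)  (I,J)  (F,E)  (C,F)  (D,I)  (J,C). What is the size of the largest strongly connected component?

10

{A, B, C, D, E, F, G, H, I, J} are all mutually reachable — one SCC of size 10.
The largest has 10 vertices.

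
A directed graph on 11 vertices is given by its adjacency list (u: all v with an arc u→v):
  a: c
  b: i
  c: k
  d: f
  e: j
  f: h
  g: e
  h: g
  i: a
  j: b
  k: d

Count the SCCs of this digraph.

{a, b, c, d, e, f, g, h, i, j, k} are all mutually reachable — one SCC of size 11.
That gives 1 strongly connected component.

1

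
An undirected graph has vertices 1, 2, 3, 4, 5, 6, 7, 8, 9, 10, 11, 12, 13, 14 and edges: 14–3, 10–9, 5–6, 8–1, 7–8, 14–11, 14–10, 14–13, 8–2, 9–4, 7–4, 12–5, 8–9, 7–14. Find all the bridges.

1-8, 11-14, 12-5, 13-14, 14-3, 2-8, 5-6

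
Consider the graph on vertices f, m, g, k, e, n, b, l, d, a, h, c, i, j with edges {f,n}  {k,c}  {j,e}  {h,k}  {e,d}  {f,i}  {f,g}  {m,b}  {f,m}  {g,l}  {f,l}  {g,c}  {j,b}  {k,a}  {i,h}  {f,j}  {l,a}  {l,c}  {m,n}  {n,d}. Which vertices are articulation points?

f

Removing f increases the component count from 1 to 2, so f is a cut vertex.
By contrast removing m leaves 1 component; it is not a cut vertex. No other vertex is a cut vertex either.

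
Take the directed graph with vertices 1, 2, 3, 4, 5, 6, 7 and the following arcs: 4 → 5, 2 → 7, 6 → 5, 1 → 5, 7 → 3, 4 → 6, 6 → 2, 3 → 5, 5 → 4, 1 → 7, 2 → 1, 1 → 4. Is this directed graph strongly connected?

From 2 we can reach every vertex (1, 2, 3, 4, 5, 6, 7), and every vertex can reach 2 (1, 2, 3, 4, 5, 6, 7). So the whole graph is one strongly connected component.

Yes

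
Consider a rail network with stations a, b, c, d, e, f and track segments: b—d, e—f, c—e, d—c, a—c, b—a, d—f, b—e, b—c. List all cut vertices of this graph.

Removing f, for instance, still leaves 1 component. No single vertex removal increases the component count — the graph has no articulation points.

none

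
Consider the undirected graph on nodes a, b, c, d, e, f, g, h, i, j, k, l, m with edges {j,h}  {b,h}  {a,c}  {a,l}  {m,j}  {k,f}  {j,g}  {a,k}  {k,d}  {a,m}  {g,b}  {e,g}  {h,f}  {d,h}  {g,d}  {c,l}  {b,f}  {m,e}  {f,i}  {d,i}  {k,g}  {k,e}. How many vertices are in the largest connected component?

Starting from a we can reach a, b, c, d, e, f, g, h, i, j, k, l, m. That is one component of size 13.
The largest has 13 vertices.

13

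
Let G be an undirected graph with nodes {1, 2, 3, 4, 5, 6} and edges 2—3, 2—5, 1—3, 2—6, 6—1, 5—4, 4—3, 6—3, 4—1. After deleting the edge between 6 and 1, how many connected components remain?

1

6 and 1 are still connected via 6-3-1, so the component count stays at 1.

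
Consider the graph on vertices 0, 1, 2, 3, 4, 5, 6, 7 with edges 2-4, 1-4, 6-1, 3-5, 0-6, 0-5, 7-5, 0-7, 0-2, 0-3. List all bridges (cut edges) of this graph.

none

The edges on the cycle 0-6-1-4-2-0 are not bridges since each lies on that cycle.
Every edge lies on some cycle, so there are no bridges.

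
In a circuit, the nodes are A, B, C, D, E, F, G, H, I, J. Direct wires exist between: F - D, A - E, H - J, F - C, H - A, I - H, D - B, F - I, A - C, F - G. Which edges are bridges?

The edges on the cycle F-I-H-A-C-F are not bridges since each lies on that cycle.
But removing F - D disconnects F from D; removing B - D disconnects B from D; removing A - E disconnects A from E; removing H - J disconnects H from J — these are bridges.
In total 5 edges are bridges.

A-E, B-D, D-F, F-G, H-J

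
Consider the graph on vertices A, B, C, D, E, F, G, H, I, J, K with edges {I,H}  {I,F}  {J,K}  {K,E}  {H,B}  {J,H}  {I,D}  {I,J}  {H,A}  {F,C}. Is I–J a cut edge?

No

After removing I–J, the path I-H-J still connects them, so the edge is not a bridge.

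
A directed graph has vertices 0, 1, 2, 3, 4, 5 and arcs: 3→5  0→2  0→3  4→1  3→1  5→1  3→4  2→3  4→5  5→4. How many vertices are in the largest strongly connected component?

{4, 5} are all mutually reachable — one SCC of size 2.
{1} is an SCC by itself.
{0} is an SCC by itself.
{3} is an SCC by itself.
{2} is an SCC by itself.
The largest has 2 vertices.

2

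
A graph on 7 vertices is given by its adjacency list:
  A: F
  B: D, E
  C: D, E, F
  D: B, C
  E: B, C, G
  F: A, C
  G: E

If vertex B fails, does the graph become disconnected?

No

Deleting B leaves 1 component (was 1) (its neighbors D, E remain connected to each other), so B is not a cut vertex.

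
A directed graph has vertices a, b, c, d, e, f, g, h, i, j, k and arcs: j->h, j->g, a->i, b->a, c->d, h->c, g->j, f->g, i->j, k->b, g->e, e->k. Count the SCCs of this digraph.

{a, b, e, g, i, j, k} are all mutually reachable — one SCC of size 7.
{d} is an SCC by itself.
{f} is an SCC by itself.
{c} is an SCC by itself.
{h} is an SCC by itself.
That gives 5 strongly connected components.

5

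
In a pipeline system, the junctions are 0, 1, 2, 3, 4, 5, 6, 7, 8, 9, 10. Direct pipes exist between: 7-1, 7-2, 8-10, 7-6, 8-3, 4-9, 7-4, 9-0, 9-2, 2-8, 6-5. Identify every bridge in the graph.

The edges on the cycle 7-4-9-2-7 are not bridges since each lies on that cycle.
But removing 0-9 disconnects 0 from 9; removing 7-1 disconnects 7 from 1; removing 7-6 disconnects 7 from 6; removing 2-8 disconnects 2 from 8 — these are bridges.
In total 7 edges are bridges.

0-9, 1-7, 10-8, 2-8, 3-8, 5-6, 6-7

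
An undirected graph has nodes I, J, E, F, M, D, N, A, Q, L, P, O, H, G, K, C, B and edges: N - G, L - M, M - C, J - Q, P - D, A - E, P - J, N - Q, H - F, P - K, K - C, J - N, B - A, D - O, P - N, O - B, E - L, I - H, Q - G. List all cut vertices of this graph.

Removing H increases the component count from 2 to 3, so H is a cut vertex.
Removing P increases the component count from 2 to 3, so P is a cut vertex.
By contrast removing G leaves 2 components; it is not a cut vertex. No other vertex is a cut vertex either.

H, P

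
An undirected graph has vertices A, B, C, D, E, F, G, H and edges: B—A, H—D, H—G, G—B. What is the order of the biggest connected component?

5

E is isolated — a component by itself.
F is isolated — a component by itself.
C is isolated — a component by itself.
Starting from A we can reach A, B, D, G, H. That is one component of size 5.
The largest has 5 vertices.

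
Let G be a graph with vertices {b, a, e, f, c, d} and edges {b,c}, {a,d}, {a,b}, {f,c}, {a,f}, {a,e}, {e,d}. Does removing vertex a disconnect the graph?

Deleting a raises the number of components from 1 to 2, so a is a cut vertex.

Yes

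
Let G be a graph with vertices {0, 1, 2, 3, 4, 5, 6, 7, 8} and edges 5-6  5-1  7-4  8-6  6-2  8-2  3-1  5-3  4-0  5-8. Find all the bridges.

0-4, 4-7

The edges on the cycle 5-3-1-5 are not bridges since each lies on that cycle.
But removing 7-4 disconnects 7 from 4; removing 0-4 disconnects 0 from 4 — these are bridges.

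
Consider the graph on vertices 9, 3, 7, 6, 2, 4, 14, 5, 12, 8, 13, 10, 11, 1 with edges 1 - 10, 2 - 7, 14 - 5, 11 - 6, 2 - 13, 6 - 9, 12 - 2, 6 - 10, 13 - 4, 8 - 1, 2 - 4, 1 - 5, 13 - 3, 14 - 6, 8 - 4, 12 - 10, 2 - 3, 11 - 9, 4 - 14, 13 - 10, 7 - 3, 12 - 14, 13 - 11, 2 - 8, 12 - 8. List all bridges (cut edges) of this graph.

none

The edges on the cycle 13-11-6-10-13 are not bridges since each lies on that cycle.
Every edge lies on some cycle, so there are no bridges.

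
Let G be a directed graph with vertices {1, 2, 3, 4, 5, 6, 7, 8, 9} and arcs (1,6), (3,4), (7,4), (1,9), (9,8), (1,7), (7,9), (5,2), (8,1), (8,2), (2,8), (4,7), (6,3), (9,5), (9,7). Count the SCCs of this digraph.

{1, 2, 3, 4, 5, 6, 7, 8, 9} are all mutually reachable — one SCC of size 9.
That gives 1 strongly connected component.

1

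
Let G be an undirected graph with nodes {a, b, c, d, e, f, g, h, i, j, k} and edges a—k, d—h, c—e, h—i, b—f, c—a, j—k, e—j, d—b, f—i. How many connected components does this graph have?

3

g is isolated — a component by itself.
Starting from b we can reach b, d, f, h, i. That is one component of size 5.
Starting from a we can reach a, c, e, j, k. That is one component of size 5.
Total: 3 components.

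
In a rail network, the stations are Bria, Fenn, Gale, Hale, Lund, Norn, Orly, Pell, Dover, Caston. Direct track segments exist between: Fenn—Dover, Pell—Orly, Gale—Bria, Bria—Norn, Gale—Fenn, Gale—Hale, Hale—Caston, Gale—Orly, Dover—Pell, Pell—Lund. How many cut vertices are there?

4

Removing Bria increases the component count from 1 to 2, so Bria is a cut vertex.
Removing Gale increases the component count from 1 to 3, so Gale is a cut vertex.
Removing Hale increases the component count from 1 to 2, so Hale is a cut vertex.
Likewise Pell is a cut vertex.
By contrast removing Caston leaves 1 component; it is not a cut vertex. No other vertex is a cut vertex either.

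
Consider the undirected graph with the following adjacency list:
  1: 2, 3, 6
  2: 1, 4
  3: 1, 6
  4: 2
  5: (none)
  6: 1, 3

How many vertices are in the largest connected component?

5 is isolated — a component by itself.
Starting from 1 we can reach 1, 2, 3, 4, 6. That is one component of size 5.
The largest has 5 vertices.

5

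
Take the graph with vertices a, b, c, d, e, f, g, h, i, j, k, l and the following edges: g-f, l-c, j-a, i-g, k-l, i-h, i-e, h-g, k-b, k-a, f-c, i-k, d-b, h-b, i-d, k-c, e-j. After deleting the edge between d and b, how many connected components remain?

d and b are still connected via d-i-k-b, so the component count stays at 1.

1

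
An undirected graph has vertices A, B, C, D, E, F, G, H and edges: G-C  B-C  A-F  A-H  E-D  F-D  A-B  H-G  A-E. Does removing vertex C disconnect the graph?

No

Deleting C leaves 1 component (was 1) (its neighbors B, G remain connected to each other), so C is not a cut vertex.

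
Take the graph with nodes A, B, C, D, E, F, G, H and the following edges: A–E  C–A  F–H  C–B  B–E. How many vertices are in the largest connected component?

4

G is isolated — a component by itself.
D is isolated — a component by itself.
Starting from F we can reach F, H. That is one component of size 2.
Starting from A we can reach A, B, C, E. That is one component of size 4.
The largest has 4 vertices.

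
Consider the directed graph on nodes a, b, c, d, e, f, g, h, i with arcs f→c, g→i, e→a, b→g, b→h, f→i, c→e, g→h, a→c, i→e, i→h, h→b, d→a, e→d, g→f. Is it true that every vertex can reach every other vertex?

There is no directed path from e to b, so the graph is not strongly connected.

No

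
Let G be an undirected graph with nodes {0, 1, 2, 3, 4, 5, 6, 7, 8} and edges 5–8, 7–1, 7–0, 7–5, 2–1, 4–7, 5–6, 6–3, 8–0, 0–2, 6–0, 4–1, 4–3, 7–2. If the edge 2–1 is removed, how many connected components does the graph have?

1

2 and 1 are still connected via 2-7-1, so the component count stays at 1.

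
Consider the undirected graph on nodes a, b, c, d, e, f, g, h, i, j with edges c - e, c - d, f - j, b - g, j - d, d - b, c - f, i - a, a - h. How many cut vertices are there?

4

Removing a increases the component count from 2 to 3, so a is a cut vertex.
Removing b increases the component count from 2 to 3, so b is a cut vertex.
Removing c increases the component count from 2 to 3, so c is a cut vertex.
Likewise d is a cut vertex.
By contrast removing e leaves 2 components; it is not a cut vertex. No other vertex is a cut vertex either.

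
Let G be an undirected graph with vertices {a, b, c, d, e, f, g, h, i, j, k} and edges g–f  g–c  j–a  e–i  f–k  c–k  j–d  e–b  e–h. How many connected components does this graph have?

3

Starting from a we can reach a, d, j. That is one component of size 3.
Starting from c we can reach c, f, g, k. That is one component of size 4.
Starting from b we can reach b, e, h, i. That is one component of size 4.
Total: 3 components.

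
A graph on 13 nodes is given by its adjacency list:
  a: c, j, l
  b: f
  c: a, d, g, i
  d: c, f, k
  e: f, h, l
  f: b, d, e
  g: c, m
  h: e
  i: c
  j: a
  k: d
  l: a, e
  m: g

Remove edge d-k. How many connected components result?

2

Before removal there is 1 component.
d-k is a bridge — removing it separates d's side from k's side.
After removal: 2 components.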